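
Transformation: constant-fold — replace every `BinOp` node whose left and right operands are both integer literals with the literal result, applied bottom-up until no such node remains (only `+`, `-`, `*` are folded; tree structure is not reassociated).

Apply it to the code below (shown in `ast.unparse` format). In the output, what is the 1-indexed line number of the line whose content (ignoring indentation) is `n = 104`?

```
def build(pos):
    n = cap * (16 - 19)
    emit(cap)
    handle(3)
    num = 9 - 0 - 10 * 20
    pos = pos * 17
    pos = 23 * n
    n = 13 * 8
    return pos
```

Transformed code:
def build(pos):
    n = cap * -3
    emit(cap)
    handle(3)
    num = -191
    pos = pos * 17
    pos = 23 * n
    n = 104
    return pos

8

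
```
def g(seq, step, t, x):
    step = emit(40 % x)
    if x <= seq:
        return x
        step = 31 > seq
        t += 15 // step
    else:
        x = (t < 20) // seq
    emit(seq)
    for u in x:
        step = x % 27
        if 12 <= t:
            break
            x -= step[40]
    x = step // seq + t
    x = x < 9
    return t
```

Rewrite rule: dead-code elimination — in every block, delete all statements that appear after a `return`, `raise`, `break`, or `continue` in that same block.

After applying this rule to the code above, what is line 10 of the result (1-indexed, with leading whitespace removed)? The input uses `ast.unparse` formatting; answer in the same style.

if 12 <= t:

Transformed code:
def g(seq, step, t, x):
    step = emit(40 % x)
    if x <= seq:
        return x
    else:
        x = (t < 20) // seq
    emit(seq)
    for u in x:
        step = x % 27
        if 12 <= t:
            break
    x = step // seq + t
    x = x < 9
    return t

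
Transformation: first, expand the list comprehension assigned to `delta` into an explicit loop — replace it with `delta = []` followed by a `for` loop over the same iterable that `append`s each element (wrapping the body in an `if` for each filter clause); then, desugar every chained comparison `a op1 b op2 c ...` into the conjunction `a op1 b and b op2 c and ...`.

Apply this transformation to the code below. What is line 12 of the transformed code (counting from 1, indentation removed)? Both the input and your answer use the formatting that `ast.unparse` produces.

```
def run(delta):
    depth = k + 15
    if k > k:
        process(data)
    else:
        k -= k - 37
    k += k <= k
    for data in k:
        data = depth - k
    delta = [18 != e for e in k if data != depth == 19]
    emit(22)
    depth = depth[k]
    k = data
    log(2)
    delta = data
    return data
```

if data != depth and depth == 19:

Transformed code:
def run(delta):
    depth = k + 15
    if k > k:
        process(data)
    else:
        k -= k - 37
    k += k <= k
    for data in k:
        data = depth - k
    delta = []
    for e in k:
        if data != depth and depth == 19:
            delta.append(18 != e)
    emit(22)
    depth = depth[k]
    k = data
    log(2)
    delta = data
    return data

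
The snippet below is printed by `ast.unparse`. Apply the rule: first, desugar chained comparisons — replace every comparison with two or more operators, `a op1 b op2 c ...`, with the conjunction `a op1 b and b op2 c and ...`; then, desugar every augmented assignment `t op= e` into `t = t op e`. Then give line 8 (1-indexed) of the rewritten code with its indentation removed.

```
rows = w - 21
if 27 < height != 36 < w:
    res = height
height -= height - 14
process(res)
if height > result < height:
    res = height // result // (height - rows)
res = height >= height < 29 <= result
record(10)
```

Transformed code:
rows = w - 21
if 27 < height and height != 36 and (36 < w):
    res = height
height = height - (height - 14)
process(res)
if height > result and result < height:
    res = height // result // (height - rows)
res = height >= height and height < 29 and (29 <= result)
record(10)

res = height >= height and height < 29 and (29 <= result)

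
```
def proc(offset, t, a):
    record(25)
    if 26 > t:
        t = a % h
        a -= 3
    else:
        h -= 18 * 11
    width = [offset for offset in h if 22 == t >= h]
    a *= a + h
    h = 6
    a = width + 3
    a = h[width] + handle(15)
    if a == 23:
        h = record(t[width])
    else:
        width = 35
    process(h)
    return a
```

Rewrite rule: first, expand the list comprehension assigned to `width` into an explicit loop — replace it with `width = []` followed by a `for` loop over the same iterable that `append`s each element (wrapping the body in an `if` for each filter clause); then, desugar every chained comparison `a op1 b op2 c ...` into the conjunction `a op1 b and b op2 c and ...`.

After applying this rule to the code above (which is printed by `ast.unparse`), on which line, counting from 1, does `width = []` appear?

Transformed code:
def proc(offset, t, a):
    record(25)
    if 26 > t:
        t = a % h
        a -= 3
    else:
        h -= 18 * 11
    width = []
    for offset in h:
        if 22 == t and t >= h:
            width.append(offset)
    a *= a + h
    h = 6
    a = width + 3
    a = h[width] + handle(15)
    if a == 23:
        h = record(t[width])
    else:
        width = 35
    process(h)
    return a

8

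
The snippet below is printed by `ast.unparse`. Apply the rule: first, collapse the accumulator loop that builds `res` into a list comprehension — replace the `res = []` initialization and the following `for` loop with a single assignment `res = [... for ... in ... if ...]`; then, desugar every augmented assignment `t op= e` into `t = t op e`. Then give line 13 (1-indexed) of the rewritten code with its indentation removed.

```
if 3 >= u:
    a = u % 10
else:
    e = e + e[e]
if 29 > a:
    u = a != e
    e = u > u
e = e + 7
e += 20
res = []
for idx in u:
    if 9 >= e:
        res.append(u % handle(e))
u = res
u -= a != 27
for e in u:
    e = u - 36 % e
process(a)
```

Transformed code:
if 3 >= u:
    a = u % 10
else:
    e = e + e[e]
if 29 > a:
    u = a != e
    e = u > u
e = e + 7
e = e + 20
res = [u % handle(e) for idx in u if 9 >= e]
u = res
u = u - (a != 27)
for e in u:
    e = u - 36 % e
process(a)

for e in u:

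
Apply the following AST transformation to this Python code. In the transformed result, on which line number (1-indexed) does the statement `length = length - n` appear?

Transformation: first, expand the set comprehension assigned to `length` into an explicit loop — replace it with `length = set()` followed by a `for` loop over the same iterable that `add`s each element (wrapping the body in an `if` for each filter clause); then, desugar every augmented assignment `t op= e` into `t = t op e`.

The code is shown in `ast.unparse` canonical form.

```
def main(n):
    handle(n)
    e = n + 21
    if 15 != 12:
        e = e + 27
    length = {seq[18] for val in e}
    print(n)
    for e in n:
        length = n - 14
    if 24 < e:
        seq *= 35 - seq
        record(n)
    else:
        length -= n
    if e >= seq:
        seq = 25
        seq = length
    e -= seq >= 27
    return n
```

16

Transformed code:
def main(n):
    handle(n)
    e = n + 21
    if 15 != 12:
        e = e + 27
    length = set()
    for val in e:
        length.add(seq[18])
    print(n)
    for e in n:
        length = n - 14
    if 24 < e:
        seq = seq * (35 - seq)
        record(n)
    else:
        length = length - n
    if e >= seq:
        seq = 25
        seq = length
    e = e - (seq >= 27)
    return n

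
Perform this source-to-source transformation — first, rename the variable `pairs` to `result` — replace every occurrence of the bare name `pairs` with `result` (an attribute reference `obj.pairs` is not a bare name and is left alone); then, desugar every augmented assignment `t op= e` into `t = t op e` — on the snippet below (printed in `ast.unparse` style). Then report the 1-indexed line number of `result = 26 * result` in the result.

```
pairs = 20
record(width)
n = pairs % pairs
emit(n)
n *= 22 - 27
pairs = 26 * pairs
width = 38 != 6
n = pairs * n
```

Transformed code:
result = 20
record(width)
n = result % result
emit(n)
n = n * (22 - 27)
result = 26 * result
width = 38 != 6
n = result * n

6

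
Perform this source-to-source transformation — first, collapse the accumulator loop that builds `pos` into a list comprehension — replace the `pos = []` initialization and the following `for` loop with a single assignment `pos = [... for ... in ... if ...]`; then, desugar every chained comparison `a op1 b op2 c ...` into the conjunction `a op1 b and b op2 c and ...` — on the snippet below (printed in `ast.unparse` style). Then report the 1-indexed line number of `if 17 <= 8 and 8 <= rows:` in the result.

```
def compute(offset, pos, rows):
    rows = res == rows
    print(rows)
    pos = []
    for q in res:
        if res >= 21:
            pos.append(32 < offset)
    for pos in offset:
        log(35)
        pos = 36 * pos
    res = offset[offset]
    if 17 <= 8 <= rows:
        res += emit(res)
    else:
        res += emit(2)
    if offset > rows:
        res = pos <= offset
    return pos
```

9

Transformed code:
def compute(offset, pos, rows):
    rows = res == rows
    print(rows)
    pos = [32 < offset for q in res if res >= 21]
    for pos in offset:
        log(35)
        pos = 36 * pos
    res = offset[offset]
    if 17 <= 8 and 8 <= rows:
        res += emit(res)
    else:
        res += emit(2)
    if offset > rows:
        res = pos <= offset
    return pos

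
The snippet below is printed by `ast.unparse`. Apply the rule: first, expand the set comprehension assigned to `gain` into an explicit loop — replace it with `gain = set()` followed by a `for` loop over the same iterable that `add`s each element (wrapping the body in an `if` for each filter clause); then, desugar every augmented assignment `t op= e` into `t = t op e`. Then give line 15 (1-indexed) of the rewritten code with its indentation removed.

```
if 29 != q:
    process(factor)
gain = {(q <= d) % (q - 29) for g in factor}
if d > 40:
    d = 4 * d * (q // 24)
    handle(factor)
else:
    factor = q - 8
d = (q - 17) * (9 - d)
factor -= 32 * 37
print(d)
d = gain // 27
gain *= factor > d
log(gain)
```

gain = gain * (factor > d)

Transformed code:
if 29 != q:
    process(factor)
gain = set()
for g in factor:
    gain.add((q <= d) % (q - 29))
if d > 40:
    d = 4 * d * (q // 24)
    handle(factor)
else:
    factor = q - 8
d = (q - 17) * (9 - d)
factor = factor - 32 * 37
print(d)
d = gain // 27
gain = gain * (factor > d)
log(gain)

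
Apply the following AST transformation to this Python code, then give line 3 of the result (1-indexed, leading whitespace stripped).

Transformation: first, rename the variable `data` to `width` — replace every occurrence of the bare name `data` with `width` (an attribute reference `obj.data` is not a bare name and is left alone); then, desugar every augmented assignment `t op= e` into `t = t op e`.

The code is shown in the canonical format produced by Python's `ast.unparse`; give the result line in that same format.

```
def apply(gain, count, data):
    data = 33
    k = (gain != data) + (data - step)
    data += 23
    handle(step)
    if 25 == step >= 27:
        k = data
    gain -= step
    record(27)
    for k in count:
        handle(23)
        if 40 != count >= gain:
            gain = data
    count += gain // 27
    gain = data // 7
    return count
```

Transformed code:
def apply(gain, count, width):
    width = 33
    k = (gain != width) + (width - step)
    width = width + 23
    handle(step)
    if 25 == step >= 27:
        k = width
    gain = gain - step
    record(27)
    for k in count:
        handle(23)
        if 40 != count >= gain:
            gain = width
    count = count + gain // 27
    gain = width // 7
    return count

k = (gain != width) + (width - step)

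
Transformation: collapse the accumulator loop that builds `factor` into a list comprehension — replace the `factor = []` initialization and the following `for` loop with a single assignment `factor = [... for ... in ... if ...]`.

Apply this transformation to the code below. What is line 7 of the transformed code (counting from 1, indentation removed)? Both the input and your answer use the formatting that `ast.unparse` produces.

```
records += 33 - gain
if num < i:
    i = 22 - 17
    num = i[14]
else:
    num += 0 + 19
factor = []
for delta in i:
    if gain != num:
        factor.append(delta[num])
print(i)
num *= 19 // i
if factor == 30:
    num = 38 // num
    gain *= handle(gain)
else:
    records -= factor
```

factor = [delta[num] for delta in i if gain != num]

Transformed code:
records += 33 - gain
if num < i:
    i = 22 - 17
    num = i[14]
else:
    num += 0 + 19
factor = [delta[num] for delta in i if gain != num]
print(i)
num *= 19 // i
if factor == 30:
    num = 38 // num
    gain *= handle(gain)
else:
    records -= factor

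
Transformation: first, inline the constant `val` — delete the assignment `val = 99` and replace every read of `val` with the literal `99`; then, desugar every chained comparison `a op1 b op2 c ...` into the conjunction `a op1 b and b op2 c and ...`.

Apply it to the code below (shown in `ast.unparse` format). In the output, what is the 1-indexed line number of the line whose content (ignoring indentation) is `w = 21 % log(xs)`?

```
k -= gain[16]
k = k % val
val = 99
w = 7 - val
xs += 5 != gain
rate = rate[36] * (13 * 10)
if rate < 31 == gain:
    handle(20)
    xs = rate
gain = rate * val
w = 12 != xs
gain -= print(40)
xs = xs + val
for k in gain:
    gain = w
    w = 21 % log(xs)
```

Transformed code:
k -= gain[16]
k = k % 99
w = 7 - 99
xs += 5 != gain
rate = rate[36] * (13 * 10)
if rate < 31 and 31 == gain:
    handle(20)
    xs = rate
gain = rate * 99
w = 12 != xs
gain -= print(40)
xs = xs + 99
for k in gain:
    gain = w
    w = 21 % log(xs)

15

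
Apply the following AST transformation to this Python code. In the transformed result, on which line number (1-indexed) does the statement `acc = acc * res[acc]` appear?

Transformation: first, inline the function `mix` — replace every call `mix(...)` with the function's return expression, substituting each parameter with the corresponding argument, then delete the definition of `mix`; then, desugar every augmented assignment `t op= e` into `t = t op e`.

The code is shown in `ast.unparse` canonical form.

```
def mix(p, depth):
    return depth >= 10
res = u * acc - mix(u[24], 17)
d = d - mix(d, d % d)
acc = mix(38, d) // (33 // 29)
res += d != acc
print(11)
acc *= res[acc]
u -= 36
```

6

Transformed code:
res = u * acc - (17 >= 10)
d = d - (d % d >= 10)
acc = (d >= 10) // (33 // 29)
res = res + (d != acc)
print(11)
acc = acc * res[acc]
u = u - 36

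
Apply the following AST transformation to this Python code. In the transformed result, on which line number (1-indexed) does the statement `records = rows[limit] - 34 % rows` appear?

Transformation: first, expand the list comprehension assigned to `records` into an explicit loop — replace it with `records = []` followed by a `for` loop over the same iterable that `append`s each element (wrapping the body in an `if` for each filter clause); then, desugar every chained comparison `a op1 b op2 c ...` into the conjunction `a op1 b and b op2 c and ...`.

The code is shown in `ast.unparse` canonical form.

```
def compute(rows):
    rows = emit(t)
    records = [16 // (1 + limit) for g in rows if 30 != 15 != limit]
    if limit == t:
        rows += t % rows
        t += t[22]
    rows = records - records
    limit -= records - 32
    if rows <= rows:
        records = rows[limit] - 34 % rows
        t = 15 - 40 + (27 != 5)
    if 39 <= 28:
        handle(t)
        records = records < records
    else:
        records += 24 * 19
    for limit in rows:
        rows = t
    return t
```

Transformed code:
def compute(rows):
    rows = emit(t)
    records = []
    for g in rows:
        if 30 != 15 and 15 != limit:
            records.append(16 // (1 + limit))
    if limit == t:
        rows += t % rows
        t += t[22]
    rows = records - records
    limit -= records - 32
    if rows <= rows:
        records = rows[limit] - 34 % rows
        t = 15 - 40 + (27 != 5)
    if 39 <= 28:
        handle(t)
        records = records < records
    else:
        records += 24 * 19
    for limit in rows:
        rows = t
    return t

13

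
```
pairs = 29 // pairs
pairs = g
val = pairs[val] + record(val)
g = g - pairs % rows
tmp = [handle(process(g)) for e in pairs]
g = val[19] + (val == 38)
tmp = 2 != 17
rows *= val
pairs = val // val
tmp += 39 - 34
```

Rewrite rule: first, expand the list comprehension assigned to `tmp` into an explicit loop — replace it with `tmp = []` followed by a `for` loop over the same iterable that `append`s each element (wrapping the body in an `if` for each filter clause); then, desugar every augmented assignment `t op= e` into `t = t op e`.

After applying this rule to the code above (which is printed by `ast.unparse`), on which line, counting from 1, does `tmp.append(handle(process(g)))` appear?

Transformed code:
pairs = 29 // pairs
pairs = g
val = pairs[val] + record(val)
g = g - pairs % rows
tmp = []
for e in pairs:
    tmp.append(handle(process(g)))
g = val[19] + (val == 38)
tmp = 2 != 17
rows = rows * val
pairs = val // val
tmp = tmp + (39 - 34)

7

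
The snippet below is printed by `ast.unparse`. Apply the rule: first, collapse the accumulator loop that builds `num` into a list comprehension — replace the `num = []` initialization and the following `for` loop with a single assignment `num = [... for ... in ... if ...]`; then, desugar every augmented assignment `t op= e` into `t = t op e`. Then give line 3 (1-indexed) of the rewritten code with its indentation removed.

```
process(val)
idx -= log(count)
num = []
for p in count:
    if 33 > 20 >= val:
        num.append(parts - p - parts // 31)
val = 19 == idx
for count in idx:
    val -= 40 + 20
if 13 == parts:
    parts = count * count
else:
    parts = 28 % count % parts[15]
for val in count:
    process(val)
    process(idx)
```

Transformed code:
process(val)
idx = idx - log(count)
num = [parts - p - parts // 31 for p in count if 33 > 20 >= val]
val = 19 == idx
for count in idx:
    val = val - (40 + 20)
if 13 == parts:
    parts = count * count
else:
    parts = 28 % count % parts[15]
for val in count:
    process(val)
    process(idx)

num = [parts - p - parts // 31 for p in count if 33 > 20 >= val]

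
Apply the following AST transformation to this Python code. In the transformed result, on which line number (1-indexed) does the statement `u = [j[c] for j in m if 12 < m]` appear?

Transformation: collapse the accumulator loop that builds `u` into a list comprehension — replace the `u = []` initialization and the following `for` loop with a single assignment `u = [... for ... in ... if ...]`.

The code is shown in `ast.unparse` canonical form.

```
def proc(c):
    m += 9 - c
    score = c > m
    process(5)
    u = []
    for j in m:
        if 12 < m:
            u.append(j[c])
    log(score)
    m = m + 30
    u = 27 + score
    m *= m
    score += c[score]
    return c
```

Transformed code:
def proc(c):
    m += 9 - c
    score = c > m
    process(5)
    u = [j[c] for j in m if 12 < m]
    log(score)
    m = m + 30
    u = 27 + score
    m *= m
    score += c[score]
    return c

5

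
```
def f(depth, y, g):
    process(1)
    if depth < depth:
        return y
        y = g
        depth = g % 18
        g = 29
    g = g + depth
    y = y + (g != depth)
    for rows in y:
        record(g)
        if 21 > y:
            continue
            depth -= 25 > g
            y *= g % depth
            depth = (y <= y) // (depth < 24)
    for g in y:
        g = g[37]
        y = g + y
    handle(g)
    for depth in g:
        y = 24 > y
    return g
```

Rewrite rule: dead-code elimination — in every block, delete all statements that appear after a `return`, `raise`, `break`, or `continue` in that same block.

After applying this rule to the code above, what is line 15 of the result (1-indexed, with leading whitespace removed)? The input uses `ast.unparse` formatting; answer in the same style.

Transformed code:
def f(depth, y, g):
    process(1)
    if depth < depth:
        return y
    g = g + depth
    y = y + (g != depth)
    for rows in y:
        record(g)
        if 21 > y:
            continue
    for g in y:
        g = g[37]
        y = g + y
    handle(g)
    for depth in g:
        y = 24 > y
    return g

for depth in g:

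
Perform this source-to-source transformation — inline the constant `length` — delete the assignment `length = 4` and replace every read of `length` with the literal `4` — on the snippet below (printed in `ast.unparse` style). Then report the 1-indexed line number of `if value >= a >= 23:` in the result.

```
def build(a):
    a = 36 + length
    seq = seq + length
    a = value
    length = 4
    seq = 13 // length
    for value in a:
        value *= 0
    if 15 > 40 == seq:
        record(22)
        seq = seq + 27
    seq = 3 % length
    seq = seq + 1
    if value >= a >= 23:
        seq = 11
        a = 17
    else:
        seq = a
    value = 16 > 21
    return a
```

13

Transformed code:
def build(a):
    a = 36 + 4
    seq = seq + 4
    a = value
    seq = 13 // 4
    for value in a:
        value *= 0
    if 15 > 40 == seq:
        record(22)
        seq = seq + 27
    seq = 3 % 4
    seq = seq + 1
    if value >= a >= 23:
        seq = 11
        a = 17
    else:
        seq = a
    value = 16 > 21
    return a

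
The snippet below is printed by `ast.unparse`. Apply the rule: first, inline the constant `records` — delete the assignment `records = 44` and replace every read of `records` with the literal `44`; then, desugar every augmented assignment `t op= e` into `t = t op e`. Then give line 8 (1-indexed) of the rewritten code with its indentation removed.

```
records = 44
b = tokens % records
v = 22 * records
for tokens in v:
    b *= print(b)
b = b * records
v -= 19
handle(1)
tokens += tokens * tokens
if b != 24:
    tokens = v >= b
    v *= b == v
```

Transformed code:
b = tokens % 44
v = 22 * 44
for tokens in v:
    b = b * print(b)
b = b * 44
v = v - 19
handle(1)
tokens = tokens + tokens * tokens
if b != 24:
    tokens = v >= b
    v = v * (b == v)

tokens = tokens + tokens * tokens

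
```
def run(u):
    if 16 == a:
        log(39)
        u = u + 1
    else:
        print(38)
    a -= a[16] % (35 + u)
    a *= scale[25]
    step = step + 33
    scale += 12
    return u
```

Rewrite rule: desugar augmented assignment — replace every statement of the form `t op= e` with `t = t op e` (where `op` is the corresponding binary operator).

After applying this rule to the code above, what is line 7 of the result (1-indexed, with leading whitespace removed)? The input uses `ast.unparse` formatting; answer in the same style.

a = a - a[16] % (35 + u)

Transformed code:
def run(u):
    if 16 == a:
        log(39)
        u = u + 1
    else:
        print(38)
    a = a - a[16] % (35 + u)
    a = a * scale[25]
    step = step + 33
    scale = scale + 12
    return u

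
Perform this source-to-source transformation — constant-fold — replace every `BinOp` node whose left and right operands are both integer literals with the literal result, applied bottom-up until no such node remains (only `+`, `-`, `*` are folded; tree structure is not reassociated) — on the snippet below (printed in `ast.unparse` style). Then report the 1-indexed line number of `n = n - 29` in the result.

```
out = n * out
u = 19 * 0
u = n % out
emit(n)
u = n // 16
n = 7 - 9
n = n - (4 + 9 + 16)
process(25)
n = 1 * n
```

Transformed code:
out = n * out
u = 0
u = n % out
emit(n)
u = n // 16
n = -2
n = n - 29
process(25)
n = 1 * n

7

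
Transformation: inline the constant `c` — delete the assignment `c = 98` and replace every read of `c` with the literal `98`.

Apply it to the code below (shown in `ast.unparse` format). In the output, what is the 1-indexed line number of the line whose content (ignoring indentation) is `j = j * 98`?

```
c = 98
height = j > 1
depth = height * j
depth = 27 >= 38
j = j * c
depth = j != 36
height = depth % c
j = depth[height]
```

Transformed code:
height = j > 1
depth = height * j
depth = 27 >= 38
j = j * 98
depth = j != 36
height = depth % 98
j = depth[height]

4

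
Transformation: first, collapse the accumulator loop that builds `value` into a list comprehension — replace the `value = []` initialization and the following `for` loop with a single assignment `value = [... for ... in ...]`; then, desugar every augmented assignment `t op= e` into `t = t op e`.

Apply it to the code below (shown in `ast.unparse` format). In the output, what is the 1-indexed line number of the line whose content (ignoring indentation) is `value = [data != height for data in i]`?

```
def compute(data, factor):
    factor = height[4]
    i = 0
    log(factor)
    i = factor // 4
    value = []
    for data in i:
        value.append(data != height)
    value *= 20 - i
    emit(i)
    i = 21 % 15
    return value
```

6

Transformed code:
def compute(data, factor):
    factor = height[4]
    i = 0
    log(factor)
    i = factor // 4
    value = [data != height for data in i]
    value = value * (20 - i)
    emit(i)
    i = 21 % 15
    return value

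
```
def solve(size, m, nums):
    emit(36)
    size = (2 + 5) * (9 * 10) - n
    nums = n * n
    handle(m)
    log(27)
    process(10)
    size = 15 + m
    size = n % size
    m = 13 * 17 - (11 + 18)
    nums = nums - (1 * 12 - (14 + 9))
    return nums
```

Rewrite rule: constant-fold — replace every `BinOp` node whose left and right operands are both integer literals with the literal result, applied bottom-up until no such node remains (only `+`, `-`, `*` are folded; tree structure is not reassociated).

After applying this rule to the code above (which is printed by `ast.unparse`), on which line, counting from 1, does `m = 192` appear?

Transformed code:
def solve(size, m, nums):
    emit(36)
    size = 630 - n
    nums = n * n
    handle(m)
    log(27)
    process(10)
    size = 15 + m
    size = n % size
    m = 192
    nums = nums - -11
    return nums

10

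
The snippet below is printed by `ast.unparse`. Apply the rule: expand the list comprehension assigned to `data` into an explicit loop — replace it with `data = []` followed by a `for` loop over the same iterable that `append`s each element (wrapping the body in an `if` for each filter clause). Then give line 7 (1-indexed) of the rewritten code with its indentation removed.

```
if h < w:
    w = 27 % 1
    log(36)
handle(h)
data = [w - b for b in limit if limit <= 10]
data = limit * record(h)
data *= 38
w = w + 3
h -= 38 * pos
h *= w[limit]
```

Transformed code:
if h < w:
    w = 27 % 1
    log(36)
handle(h)
data = []
for b in limit:
    if limit <= 10:
        data.append(w - b)
data = limit * record(h)
data *= 38
w = w + 3
h -= 38 * pos
h *= w[limit]

if limit <= 10:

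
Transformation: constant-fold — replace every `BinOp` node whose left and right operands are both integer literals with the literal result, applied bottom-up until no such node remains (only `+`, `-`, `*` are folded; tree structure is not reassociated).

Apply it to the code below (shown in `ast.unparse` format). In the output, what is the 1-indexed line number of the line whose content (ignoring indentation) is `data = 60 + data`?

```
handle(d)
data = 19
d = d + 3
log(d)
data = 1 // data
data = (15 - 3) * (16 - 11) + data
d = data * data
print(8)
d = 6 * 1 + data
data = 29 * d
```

6

Transformed code:
handle(d)
data = 19
d = d + 3
log(d)
data = 1 // data
data = 60 + data
d = data * data
print(8)
d = 6 + data
data = 29 * d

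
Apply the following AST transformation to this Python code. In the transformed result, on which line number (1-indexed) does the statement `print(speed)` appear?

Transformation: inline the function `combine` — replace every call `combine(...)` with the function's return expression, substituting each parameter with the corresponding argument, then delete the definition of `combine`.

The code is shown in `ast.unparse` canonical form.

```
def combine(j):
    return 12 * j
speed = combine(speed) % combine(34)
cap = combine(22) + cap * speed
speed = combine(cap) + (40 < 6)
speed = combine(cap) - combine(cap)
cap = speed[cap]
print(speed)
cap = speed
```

6

Transformed code:
speed = 12 * speed % (12 * 34)
cap = 12 * 22 + cap * speed
speed = 12 * cap + (40 < 6)
speed = 12 * cap - 12 * cap
cap = speed[cap]
print(speed)
cap = speed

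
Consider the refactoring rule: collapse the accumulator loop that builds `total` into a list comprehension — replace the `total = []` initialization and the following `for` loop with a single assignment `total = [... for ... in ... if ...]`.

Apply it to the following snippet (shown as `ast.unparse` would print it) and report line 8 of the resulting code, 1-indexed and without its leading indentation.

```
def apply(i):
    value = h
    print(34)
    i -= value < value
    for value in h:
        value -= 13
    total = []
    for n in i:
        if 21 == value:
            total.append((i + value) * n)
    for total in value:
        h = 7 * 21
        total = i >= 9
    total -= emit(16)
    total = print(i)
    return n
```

for total in value:

Transformed code:
def apply(i):
    value = h
    print(34)
    i -= value < value
    for value in h:
        value -= 13
    total = [(i + value) * n for n in i if 21 == value]
    for total in value:
        h = 7 * 21
        total = i >= 9
    total -= emit(16)
    total = print(i)
    return n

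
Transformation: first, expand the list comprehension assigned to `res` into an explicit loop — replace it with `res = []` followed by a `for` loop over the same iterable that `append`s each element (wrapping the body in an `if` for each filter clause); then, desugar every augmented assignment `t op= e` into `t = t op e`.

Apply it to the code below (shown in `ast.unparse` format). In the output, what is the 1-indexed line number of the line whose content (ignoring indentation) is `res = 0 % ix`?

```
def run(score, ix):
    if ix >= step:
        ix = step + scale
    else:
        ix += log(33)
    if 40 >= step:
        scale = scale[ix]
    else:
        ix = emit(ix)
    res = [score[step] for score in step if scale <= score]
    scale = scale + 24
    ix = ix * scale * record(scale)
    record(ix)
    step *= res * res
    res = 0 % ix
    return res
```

18

Transformed code:
def run(score, ix):
    if ix >= step:
        ix = step + scale
    else:
        ix = ix + log(33)
    if 40 >= step:
        scale = scale[ix]
    else:
        ix = emit(ix)
    res = []
    for score in step:
        if scale <= score:
            res.append(score[step])
    scale = scale + 24
    ix = ix * scale * record(scale)
    record(ix)
    step = step * (res * res)
    res = 0 % ix
    return res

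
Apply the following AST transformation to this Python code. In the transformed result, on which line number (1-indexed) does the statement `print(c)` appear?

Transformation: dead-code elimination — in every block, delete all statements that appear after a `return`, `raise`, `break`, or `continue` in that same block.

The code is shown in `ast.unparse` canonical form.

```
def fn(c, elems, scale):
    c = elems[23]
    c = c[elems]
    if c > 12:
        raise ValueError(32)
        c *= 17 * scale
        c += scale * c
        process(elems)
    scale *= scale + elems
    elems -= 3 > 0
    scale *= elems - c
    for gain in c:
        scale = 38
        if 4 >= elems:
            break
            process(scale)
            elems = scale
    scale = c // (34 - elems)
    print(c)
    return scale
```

Transformed code:
def fn(c, elems, scale):
    c = elems[23]
    c = c[elems]
    if c > 12:
        raise ValueError(32)
    scale *= scale + elems
    elems -= 3 > 0
    scale *= elems - c
    for gain in c:
        scale = 38
        if 4 >= elems:
            break
    scale = c // (34 - elems)
    print(c)
    return scale

14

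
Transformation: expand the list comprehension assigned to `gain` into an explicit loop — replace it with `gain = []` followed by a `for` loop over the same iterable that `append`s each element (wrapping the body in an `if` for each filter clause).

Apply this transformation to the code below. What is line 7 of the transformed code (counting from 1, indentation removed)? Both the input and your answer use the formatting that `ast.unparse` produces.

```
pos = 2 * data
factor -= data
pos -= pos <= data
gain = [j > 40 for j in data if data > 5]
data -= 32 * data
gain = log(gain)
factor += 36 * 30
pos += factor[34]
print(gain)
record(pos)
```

Transformed code:
pos = 2 * data
factor -= data
pos -= pos <= data
gain = []
for j in data:
    if data > 5:
        gain.append(j > 40)
data -= 32 * data
gain = log(gain)
factor += 36 * 30
pos += factor[34]
print(gain)
record(pos)

gain.append(j > 40)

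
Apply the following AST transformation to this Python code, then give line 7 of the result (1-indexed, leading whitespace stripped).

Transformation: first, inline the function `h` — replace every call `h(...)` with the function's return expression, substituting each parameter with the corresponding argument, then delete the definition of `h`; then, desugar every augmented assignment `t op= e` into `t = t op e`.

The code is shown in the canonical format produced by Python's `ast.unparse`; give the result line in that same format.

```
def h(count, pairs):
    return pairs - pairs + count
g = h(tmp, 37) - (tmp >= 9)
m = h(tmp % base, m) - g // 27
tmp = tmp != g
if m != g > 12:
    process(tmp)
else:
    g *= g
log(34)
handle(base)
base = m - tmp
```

g = g * g

Transformed code:
g = 37 - 37 + tmp - (tmp >= 9)
m = m - m + tmp % base - g // 27
tmp = tmp != g
if m != g > 12:
    process(tmp)
else:
    g = g * g
log(34)
handle(base)
base = m - tmp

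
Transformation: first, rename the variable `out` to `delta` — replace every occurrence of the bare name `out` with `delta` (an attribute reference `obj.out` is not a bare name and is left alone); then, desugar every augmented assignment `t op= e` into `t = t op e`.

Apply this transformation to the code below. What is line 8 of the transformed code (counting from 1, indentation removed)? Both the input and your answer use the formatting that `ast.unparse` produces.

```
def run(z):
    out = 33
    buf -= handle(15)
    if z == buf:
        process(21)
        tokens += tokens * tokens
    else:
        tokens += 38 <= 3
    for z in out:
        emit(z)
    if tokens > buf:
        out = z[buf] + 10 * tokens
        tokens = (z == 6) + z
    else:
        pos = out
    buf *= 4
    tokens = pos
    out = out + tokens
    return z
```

tokens = tokens + (38 <= 3)

Transformed code:
def run(z):
    delta = 33
    buf = buf - handle(15)
    if z == buf:
        process(21)
        tokens = tokens + tokens * tokens
    else:
        tokens = tokens + (38 <= 3)
    for z in delta:
        emit(z)
    if tokens > buf:
        delta = z[buf] + 10 * tokens
        tokens = (z == 6) + z
    else:
        pos = delta
    buf = buf * 4
    tokens = pos
    delta = delta + tokens
    return z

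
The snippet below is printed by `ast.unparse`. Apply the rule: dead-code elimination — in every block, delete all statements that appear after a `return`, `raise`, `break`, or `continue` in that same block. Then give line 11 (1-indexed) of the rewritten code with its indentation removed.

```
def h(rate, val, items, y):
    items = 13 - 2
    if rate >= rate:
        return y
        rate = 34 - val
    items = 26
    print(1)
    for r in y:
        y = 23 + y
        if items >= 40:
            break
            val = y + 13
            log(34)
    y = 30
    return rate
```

y = 30

Transformed code:
def h(rate, val, items, y):
    items = 13 - 2
    if rate >= rate:
        return y
    items = 26
    print(1)
    for r in y:
        y = 23 + y
        if items >= 40:
            break
    y = 30
    return rate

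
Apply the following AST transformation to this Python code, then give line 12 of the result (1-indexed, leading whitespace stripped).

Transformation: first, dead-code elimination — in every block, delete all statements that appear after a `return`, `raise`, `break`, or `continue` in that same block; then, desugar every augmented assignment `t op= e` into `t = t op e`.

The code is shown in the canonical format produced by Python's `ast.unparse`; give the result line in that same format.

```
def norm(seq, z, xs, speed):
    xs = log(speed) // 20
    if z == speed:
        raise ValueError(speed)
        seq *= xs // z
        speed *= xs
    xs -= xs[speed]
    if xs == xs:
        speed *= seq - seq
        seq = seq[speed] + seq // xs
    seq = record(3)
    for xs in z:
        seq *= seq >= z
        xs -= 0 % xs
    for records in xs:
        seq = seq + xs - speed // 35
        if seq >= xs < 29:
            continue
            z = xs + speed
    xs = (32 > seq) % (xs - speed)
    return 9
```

Transformed code:
def norm(seq, z, xs, speed):
    xs = log(speed) // 20
    if z == speed:
        raise ValueError(speed)
    xs = xs - xs[speed]
    if xs == xs:
        speed = speed * (seq - seq)
        seq = seq[speed] + seq // xs
    seq = record(3)
    for xs in z:
        seq = seq * (seq >= z)
        xs = xs - 0 % xs
    for records in xs:
        seq = seq + xs - speed // 35
        if seq >= xs < 29:
            continue
    xs = (32 > seq) % (xs - speed)
    return 9

xs = xs - 0 % xs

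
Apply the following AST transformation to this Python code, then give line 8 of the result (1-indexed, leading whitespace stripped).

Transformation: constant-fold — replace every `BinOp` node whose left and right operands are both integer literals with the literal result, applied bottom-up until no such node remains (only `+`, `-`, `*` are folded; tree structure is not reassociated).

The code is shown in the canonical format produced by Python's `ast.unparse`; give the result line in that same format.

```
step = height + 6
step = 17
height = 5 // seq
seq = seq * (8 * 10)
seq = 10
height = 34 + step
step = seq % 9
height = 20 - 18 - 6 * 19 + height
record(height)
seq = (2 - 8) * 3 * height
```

Transformed code:
step = height + 6
step = 17
height = 5 // seq
seq = seq * 80
seq = 10
height = 34 + step
step = seq % 9
height = -112 + height
record(height)
seq = -18 * height

height = -112 + height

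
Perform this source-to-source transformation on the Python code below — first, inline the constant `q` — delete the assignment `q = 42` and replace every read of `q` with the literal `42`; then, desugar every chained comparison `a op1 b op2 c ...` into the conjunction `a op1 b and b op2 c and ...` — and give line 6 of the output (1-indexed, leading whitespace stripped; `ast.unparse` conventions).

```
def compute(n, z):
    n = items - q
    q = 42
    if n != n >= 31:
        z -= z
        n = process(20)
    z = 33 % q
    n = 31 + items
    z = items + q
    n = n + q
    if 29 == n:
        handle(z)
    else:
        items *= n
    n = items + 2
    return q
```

Transformed code:
def compute(n, z):
    n = items - 42
    if n != n and n >= 31:
        z -= z
        n = process(20)
    z = 33 % 42
    n = 31 + items
    z = items + 42
    n = n + 42
    if 29 == n:
        handle(z)
    else:
        items *= n
    n = items + 2
    return 42

z = 33 % 42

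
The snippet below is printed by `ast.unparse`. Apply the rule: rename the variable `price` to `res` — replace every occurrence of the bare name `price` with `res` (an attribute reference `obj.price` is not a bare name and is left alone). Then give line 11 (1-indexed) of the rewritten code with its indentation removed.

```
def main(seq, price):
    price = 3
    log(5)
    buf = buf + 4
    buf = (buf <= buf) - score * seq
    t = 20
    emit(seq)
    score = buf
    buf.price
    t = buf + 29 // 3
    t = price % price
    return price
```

Transformed code:
def main(seq, res):
    res = 3
    log(5)
    buf = buf + 4
    buf = (buf <= buf) - score * seq
    t = 20
    emit(seq)
    score = buf
    buf.price
    t = buf + 29 // 3
    t = res % res
    return res

t = res % res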